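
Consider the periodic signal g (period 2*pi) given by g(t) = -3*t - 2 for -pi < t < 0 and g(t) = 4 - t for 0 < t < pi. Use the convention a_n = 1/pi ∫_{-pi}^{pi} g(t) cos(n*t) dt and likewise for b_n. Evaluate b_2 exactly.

2

b_2 = 1/pi ∫_{-pi}^{pi} g(t) sin(2*t) dt.
Split the integral at the breakpoints.
Integrating by parts (boundary term plus one more integral), an antiderivative of (-3*t - 2) sin(2*t) is 3*t*cos(2*t)/2 - 3*sin(2*t)/4 + cos(2*t); evaluating from -pi to 0: ∫_{-pi}^{0} (-3*t - 2) sin(2*t) dt = (1) - (1 - 3*pi/2) = 3*pi/2.
Integrating by parts (boundary term plus one more integral), an antiderivative of (4 - t) sin(2*t) is t*cos(2*t)/2 - sin(2*t)/4 - 2*cos(2*t); evaluating from 0 to pi: ∫_{0}^{pi} (4 - t) sin(2*t) dt = (-2 + pi/2) - (-2) = pi/2.
Summing the pieces and multiplying by (1/pi) gives b_2 = 2.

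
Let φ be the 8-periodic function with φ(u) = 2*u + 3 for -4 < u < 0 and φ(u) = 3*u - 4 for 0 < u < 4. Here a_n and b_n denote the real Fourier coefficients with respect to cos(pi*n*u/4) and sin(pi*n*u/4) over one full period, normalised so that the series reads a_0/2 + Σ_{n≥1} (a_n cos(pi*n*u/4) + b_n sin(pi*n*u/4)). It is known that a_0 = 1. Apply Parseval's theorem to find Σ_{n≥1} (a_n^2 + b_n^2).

Parseval: a_0^2/2 + Σ_{n≥1} (a_n^2+b_n^2) = 1/4 ∫_{-4}^{4} φ(u)^2 du = 67/3.
Subtract a_0^2/2 = 1/2: Σ (a_n^2+b_n^2) = 131/6.

131/6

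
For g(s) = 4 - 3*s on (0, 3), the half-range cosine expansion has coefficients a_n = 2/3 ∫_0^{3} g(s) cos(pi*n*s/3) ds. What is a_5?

a_5 = 2/3 ∫_0^{3} (4 - 3*s) cos(5*pi*s/3) ds.
Integrating by parts (boundary term plus one more integral), an antiderivative of (4 - 3*s) cos(5*pi*s/3) is -9*s*sin(5*pi*s/3)/(5*pi) + 12*sin(5*pi*s/3)/(5*pi) - 27*cos(5*pi*s/3)/(25*pi**2); evaluating from 0 to 3: ∫_{0}^{3} (4 - 3*s) cos(5*pi*s/3) ds = (27/(25*pi**2)) - (-27/(25*pi**2)) = 54/(25*pi**2).
Hence a_5 = (2/3)·(54/(25*pi**2)) = 36/(25*pi**2).

36/(25*pi**2)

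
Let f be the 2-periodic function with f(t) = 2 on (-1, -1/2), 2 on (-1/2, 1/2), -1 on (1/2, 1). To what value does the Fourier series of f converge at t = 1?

1/2

At t = 1 the one-sided limits are f(1^-) = -1 and f(1^+) = 2.
By Dirichlet's theorem the series converges to their average, [(-1) + (2)]/2 = 1/2.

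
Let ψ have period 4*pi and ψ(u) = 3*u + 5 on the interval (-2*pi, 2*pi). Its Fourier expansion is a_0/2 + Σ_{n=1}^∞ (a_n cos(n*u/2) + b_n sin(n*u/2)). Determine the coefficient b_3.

4

b_3 = (1/(2*pi)) ∫_{-2*pi}^{2*pi} ψ(u) sin(3*u/2) du.
Integrating by parts (boundary term plus one more integral), an antiderivative of (3*u + 5) sin(3*u/2) is -2*u*cos(3*u/2) + 4*sin(3*u/2)/3 - 10*cos(3*u/2)/3; evaluating from -2*pi to 2*pi: ∫_{-2*pi}^{2*pi} (3*u + 5) sin(3*u/2) du = (10/3 + 4*pi) - (10/3 - 4*pi) = 8*pi.
Hence b_3 = (1/(2*pi))·(8*pi) = 4.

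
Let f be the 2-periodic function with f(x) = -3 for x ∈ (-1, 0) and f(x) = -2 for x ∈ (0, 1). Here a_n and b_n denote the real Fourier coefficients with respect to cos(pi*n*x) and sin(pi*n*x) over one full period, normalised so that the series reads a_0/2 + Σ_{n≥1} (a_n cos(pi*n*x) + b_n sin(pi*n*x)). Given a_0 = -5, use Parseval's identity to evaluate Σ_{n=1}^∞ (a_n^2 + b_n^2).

1/2

Parseval: a_0^2/2 + Σ_{n≥1} (a_n^2+b_n^2) = ∫_{-1}^{1} f(x)^2 dx = 13.
Subtract a_0^2/2 = 25/2: Σ (a_n^2+b_n^2) = 1/2.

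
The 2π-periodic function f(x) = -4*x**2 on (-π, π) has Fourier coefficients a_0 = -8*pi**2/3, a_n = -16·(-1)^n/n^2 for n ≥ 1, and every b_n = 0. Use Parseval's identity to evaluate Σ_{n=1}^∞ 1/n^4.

Parseval: a_0^2/2 + Σ a_n^2 = (1/π) ∫_{-π}^{π} f(x)^2 dx = 32*pi**4/5.
Subtract a_0^2/2 = 32*pi**4/9: Σ a_n^2 = 128*pi**4/45.
Since a_n^2 = 256/n^4, Σ 1/n^4 = pi**4/90.

pi**4/90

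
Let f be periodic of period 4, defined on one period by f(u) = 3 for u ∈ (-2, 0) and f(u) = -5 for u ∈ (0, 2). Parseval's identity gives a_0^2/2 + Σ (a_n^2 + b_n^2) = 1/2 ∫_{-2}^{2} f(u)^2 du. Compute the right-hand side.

1/2 ∫_{-2}^{2} f(u)^2 du = 1/2 · (68) = 34.

34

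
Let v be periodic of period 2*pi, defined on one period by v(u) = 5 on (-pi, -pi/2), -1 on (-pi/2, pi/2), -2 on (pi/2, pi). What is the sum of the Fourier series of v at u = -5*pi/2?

2

u = -5*pi/2 differs from u = -pi/2 by -1 full period(s), and the series is 2*pi-periodic.
At u = -pi/2 the one-sided limits are v(-pi/2^-) = 5 and v(-pi/2^+) = -1.
By Dirichlet's theorem the series converges to their average, [(5) + (-1)]/2 = 2.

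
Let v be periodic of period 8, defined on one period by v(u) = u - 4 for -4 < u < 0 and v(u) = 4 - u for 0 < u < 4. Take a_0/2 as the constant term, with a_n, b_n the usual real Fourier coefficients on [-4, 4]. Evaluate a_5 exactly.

a_5 = 1/4 ∫_{-4}^{4} v(u) cos(5*pi*u/4) du.
Split the integral at the breakpoints.
Integrating by parts (boundary term plus one more integral), an antiderivative of (u - 4) cos(5*pi*u/4) is 4*u*sin(5*pi*u/4)/(5*pi) - 16*sin(5*pi*u/4)/(5*pi) + 16*cos(5*pi*u/4)/(25*pi**2); evaluating from -4 to 0: ∫_{-4}^{0} (u - 4) cos(5*pi*u/4) du = (16/(25*pi**2)) - (-16/(25*pi**2)) = 32/(25*pi**2).
Integrating by parts (boundary term plus one more integral), an antiderivative of (4 - u) cos(5*pi*u/4) is -4*u*sin(5*pi*u/4)/(5*pi) + 16*sin(5*pi*u/4)/(5*pi) - 16*cos(5*pi*u/4)/(25*pi**2); evaluating from 0 to 4: ∫_{0}^{4} (4 - u) cos(5*pi*u/4) du = (16/(25*pi**2)) - (-16/(25*pi**2)) = 32/(25*pi**2).
Summing the pieces and multiplying by (1/4) gives a_5 = 16/(25*pi**2).

16/(25*pi**2)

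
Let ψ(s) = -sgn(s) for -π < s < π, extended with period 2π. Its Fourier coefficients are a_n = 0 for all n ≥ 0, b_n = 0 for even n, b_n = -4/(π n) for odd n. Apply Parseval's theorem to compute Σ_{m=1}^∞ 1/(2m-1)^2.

pi**2/8

Parseval: Σ b_n^2 = (1/π) ∫_{-π}^{π} ψ(s)^2 ds = 2.
Only odd n contribute, with b_n^2 = 16/(π^2 n^2), so Σ_{m≥1} 1/(2m-1)^2 = π^2·(2)/16 = pi**2/8.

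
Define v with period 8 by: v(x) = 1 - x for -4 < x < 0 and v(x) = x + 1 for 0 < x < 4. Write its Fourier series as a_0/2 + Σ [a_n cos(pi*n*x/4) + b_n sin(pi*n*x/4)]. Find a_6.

a_6 = 1/4 ∫_{-4}^{4} v(x) cos(3*pi*x/2) dx.
v is even and cos(3*pi*x/2) is even, so the integrand is even and a_6 = 1/2 ∫_0^{4} v(x) cos(3*pi*x/2) dx.
Integrating by parts (boundary term plus one more integral), an antiderivative of (x + 1) cos(3*pi*x/2) is 2*x*sin(3*pi*x/2)/(3*pi) + 2*sin(3*pi*x/2)/(3*pi) + 4*cos(3*pi*x/2)/(9*pi**2); evaluating from 0 to 4: ∫_{0}^{4} (x + 1) cos(3*pi*x/2) dx = (4/(9*pi**2)) - (4/(9*pi**2)) = 0.
Hence a_6 = (1/2)·(0) = 0.

0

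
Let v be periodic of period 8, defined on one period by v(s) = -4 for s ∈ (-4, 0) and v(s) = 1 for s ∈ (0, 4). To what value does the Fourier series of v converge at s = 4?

-3/2

At s = 4 the one-sided limits are v(4^-) = 1 and v(4^+) = -4.
By Dirichlet's theorem the series converges to their average, [(1) + (-4)]/2 = -3/2.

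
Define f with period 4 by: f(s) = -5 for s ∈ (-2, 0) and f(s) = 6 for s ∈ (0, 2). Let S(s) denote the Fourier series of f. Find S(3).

-5

s = 3 differs from s = -1 by 1 full period(s), and the series is 4-periodic.
f is continuous at s = -1 with value -5, so the series converges to -5 there.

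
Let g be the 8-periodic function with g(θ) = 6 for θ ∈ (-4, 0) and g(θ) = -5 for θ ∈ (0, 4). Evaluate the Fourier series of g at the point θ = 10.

-5

θ = 10 differs from θ = 2 by 1 full period(s), and the series is 8-periodic.
g is continuous at θ = 2 with value -5, so the series converges to -5 there.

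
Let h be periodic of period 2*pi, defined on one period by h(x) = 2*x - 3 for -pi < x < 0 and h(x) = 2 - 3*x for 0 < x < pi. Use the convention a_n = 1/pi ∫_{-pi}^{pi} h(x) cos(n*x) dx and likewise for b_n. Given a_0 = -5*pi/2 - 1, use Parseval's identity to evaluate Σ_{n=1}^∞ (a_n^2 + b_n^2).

-5*pi/2 + 29*pi**2/24 + 25/2

Parseval: a_0^2/2 + Σ_{n≥1} (a_n^2+b_n^2) = 1/pi ∫_{-pi}^{pi} h(x)^2 dx = 13 + 13*pi**2/3.
Subtract a_0^2/2 = (2 + 5*pi)**2/8: Σ (a_n^2+b_n^2) = -5*pi/2 + 29*pi**2/24 + 25/2.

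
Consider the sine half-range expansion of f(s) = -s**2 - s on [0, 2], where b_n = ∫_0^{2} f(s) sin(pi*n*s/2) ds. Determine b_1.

b_1 = ∫_0^{2} (-s**2 - s) sin(pi*s/2) ds.
Integrating by parts twice (tabular method), an antiderivative of (-s**2 - s) sin(pi*s/2) is 2*s**2*cos(pi*s/2)/pi - 8*s*sin(pi*s/2)/pi**2 + 2*s*cos(pi*s/2)/pi - 4*sin(pi*s/2)/pi**2 - 16*cos(pi*s/2)/pi**3; evaluating from 0 to 2: ∫_{0}^{2} (-s**2 - s) sin(pi*s/2) ds = (-12/pi + 16/pi**3) - (-16/pi**3) = -12/pi + 32/pi**3.
Hence b_1 = -12/pi + 32/pi**3.

-12/pi + 32/pi**3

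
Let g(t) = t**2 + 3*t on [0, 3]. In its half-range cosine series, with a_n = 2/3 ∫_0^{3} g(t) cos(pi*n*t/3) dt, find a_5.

a_5 = 2/3 ∫_0^{3} (t**2 + 3*t) cos(5*pi*t/3) dt.
Integrating by parts twice (tabular method), an antiderivative of (t**2 + 3*t) cos(5*pi*t/3) is 3*t**2*sin(5*pi*t/3)/(5*pi) + 9*t*sin(5*pi*t/3)/(5*pi) + 18*t*cos(5*pi*t/3)/(25*pi**2) - 54*sin(5*pi*t/3)/(125*pi**3) + 27*cos(5*pi*t/3)/(25*pi**2); evaluating from 0 to 3: ∫_{0}^{3} (t**2 + 3*t) cos(5*pi*t/3) dt = (-81/(25*pi**2)) - (27/(25*pi**2)) = -108/(25*pi**2).
Hence a_5 = (2/3)·(-108/(25*pi**2)) = -72/(25*pi**2).

-72/(25*pi**2)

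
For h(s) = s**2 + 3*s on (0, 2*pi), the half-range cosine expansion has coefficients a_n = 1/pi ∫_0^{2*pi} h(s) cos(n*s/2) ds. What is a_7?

a_7 = 1/pi ∫_0^{2*pi} (s**2 + 3*s) cos(7*s/2) ds.
Integrating by parts twice (tabular method), an antiderivative of (s**2 + 3*s) cos(7*s/2) is 2*s**2*sin(7*s/2)/7 + 6*s*sin(7*s/2)/7 + 8*s*cos(7*s/2)/49 - 16*sin(7*s/2)/343 + 12*cos(7*s/2)/49; evaluating from 0 to 2*pi: ∫_{0}^{2*pi} (s**2 + 3*s) cos(7*s/2) ds = (-16*pi/49 - 12/49) - (12/49) = -16*pi/49 - 24/49.
Hence a_7 = (1/pi)·(-16*pi/49 - 24/49) = 8*(-2*pi - 3)/(49*pi).

8*(-2*pi - 3)/(49*pi)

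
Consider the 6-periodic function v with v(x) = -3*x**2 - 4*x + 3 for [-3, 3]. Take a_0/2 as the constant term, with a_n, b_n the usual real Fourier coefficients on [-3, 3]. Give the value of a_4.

a_4 = 1/3 ∫_{-3}^{3} v(x) cos(4*pi*x/3) dx.
Integrating by parts twice (tabular method), an antiderivative of (-3*x**2 - 4*x + 3) cos(4*pi*x/3) is -9*x**2*sin(4*pi*x/3)/(4*pi) - 3*x*sin(4*pi*x/3)/pi - 27*x*cos(4*pi*x/3)/(8*pi**2) + 81*sin(4*pi*x/3)/(32*pi**3) + 9*sin(4*pi*x/3)/(4*pi) - 9*cos(4*pi*x/3)/(4*pi**2); evaluating from -3 to 3: ∫_{-3}^{3} (-3*x**2 - 4*x + 3) cos(4*pi*x/3) dx = (-99/(8*pi**2)) - (63/(8*pi**2)) = -81/(4*pi**2).
Hence a_4 = (1/3)·(-81/(4*pi**2)) = -27/(4*pi**2).

-27/(4*pi**2)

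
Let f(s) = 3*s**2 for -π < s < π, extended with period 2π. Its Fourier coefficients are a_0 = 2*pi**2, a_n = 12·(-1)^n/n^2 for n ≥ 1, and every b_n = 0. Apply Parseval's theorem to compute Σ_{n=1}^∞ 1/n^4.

Parseval: a_0^2/2 + Σ a_n^2 = (1/π) ∫_{-π}^{π} f(s)^2 ds = 18*pi**4/5.
Subtract a_0^2/2 = 2*pi**4: Σ a_n^2 = 8*pi**4/5.
Since a_n^2 = 144/n^4, Σ 1/n^4 = pi**4/90.

pi**4/90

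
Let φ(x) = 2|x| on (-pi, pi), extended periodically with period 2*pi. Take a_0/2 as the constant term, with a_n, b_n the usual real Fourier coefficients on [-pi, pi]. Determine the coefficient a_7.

a_7 = 1/pi ∫_{-pi}^{pi} φ(x) cos(7*x) dx.
φ is even and cos(7*x) is even, so the integrand is even and a_7 = 2/pi ∫_0^{pi} φ(x) cos(7*x) dx.
Integrating by parts (boundary term plus one more integral), an antiderivative of (2*x) cos(7*x) is 2*x*sin(7*x)/7 + 2*cos(7*x)/49; evaluating from 0 to pi: ∫_{0}^{pi} (2*x) cos(7*x) dx = (-2/49) - (2/49) = -4/49.
Hence a_7 = (2/pi)·(-4/49) = -8/(49*pi).

-8/(49*pi)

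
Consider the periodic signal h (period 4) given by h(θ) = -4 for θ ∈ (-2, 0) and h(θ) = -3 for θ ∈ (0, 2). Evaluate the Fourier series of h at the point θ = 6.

θ = 6 differs from θ = 2 by 1 full period(s), and the series is 4-periodic.
At θ = 2 the one-sided limits are h(2^-) = -3 and h(2^+) = -4.
By Dirichlet's theorem the series converges to their average, [(-3) + (-4)]/2 = -7/2.

-7/2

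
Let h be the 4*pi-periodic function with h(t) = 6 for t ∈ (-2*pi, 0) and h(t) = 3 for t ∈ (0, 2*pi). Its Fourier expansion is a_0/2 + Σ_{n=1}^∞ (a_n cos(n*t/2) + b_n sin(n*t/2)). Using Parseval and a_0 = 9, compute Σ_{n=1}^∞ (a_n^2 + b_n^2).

Parseval: a_0^2/2 + Σ_{n≥1} (a_n^2+b_n^2) = (1/(2*pi)) ∫_{-2*pi}^{2*pi} h(t)^2 dt = 45.
Subtract a_0^2/2 = 81/2: Σ (a_n^2+b_n^2) = 9/2.

9/2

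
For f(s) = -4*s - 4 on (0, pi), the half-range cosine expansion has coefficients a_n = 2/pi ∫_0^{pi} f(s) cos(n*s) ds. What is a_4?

0

a_4 = 2/pi ∫_0^{pi} (-4*s - 4) cos(4*s) ds.
Integrating by parts (boundary term plus one more integral), an antiderivative of (-4*s - 4) cos(4*s) is -s*sin(4*s) - sin(4*s) - cos(4*s)/4; evaluating from 0 to pi: ∫_{0}^{pi} (-4*s - 4) cos(4*s) ds = (-1/4) - (-1/4) = 0.
Hence a_4 = (2/pi)·(0) = 0.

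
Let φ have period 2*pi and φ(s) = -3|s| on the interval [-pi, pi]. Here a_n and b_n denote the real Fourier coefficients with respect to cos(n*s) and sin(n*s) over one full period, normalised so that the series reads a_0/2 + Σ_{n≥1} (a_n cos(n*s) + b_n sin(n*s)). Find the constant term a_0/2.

-3*pi/2

a_0 = 1/pi ∫_{-pi}^{pi} φ(s) ds = 1/pi · (-3*pi**2) = -3*pi.
So the constant term a_0/2 = -3*pi/2.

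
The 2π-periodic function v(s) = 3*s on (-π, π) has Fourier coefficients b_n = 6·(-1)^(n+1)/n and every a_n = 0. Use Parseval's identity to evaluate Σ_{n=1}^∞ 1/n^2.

Parseval: Σ b_n^2 = (1/π) ∫_{-π}^{π} v(s)^2 ds = 6*pi**2.
Σ b_n^2 = Σ 36/n^2, so Σ 1/n^2 = (6*pi**2)/36 = pi**2/6.

pi**2/6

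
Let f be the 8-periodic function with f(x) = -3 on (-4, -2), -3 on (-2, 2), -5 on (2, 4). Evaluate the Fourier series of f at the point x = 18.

-4

x = 18 differs from x = 2 by 2 full period(s), and the series is 8-periodic.
At x = 2 the one-sided limits are f(2^-) = -3 and f(2^+) = -5.
By Dirichlet's theorem the series converges to their average, [(-3) + (-5)]/2 = -4.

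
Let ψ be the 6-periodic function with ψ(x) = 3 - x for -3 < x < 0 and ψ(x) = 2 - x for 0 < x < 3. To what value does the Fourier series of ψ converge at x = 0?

5/2

At x = 0 the one-sided limits are ψ(0^-) = 3 and ψ(0^+) = 2.
By Dirichlet's theorem the series converges to their average, [(3) + (2)]/2 = 5/2.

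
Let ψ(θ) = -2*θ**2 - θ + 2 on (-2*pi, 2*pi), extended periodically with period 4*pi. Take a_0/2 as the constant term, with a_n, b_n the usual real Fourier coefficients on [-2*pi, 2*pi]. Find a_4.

a_4 = (1/(2*pi)) ∫_{-2*pi}^{2*pi} ψ(θ) cos(2*θ) dθ.
Integrating by parts twice (tabular method), an antiderivative of (-2*θ**2 - θ + 2) cos(2*θ) is -θ**2*sin(2*θ) - θ*sin(2*θ)/2 - θ*cos(2*θ) + 3*sin(2*θ)/2 - cos(2*θ)/4; evaluating from -2*pi to 2*pi: ∫_{-2*pi}^{2*pi} (-2*θ**2 - θ + 2) cos(2*θ) dθ = (-2*pi - 1/4) - (-1/4 + 2*pi) = -4*pi.
Hence a_4 = (1/(2*pi))·(-4*pi) = -2.

-2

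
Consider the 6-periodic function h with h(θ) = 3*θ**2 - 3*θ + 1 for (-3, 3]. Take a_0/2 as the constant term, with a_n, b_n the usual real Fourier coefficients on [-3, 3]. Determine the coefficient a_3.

-12/pi**2

a_3 = 1/3 ∫_{-3}^{3} h(θ) cos(pi*θ) dθ.
Integrating by parts twice (tabular method), an antiderivative of (3*θ**2 - 3*θ + 1) cos(pi*θ) is 3*θ**2*sin(pi*θ)/pi - 3*θ*sin(pi*θ)/pi + 6*θ*cos(pi*θ)/pi**2 - 6*sin(pi*θ)/pi**3 + sin(pi*θ)/pi - 3*cos(pi*θ)/pi**2; evaluating from -3 to 3: ∫_{-3}^{3} (3*θ**2 - 3*θ + 1) cos(pi*θ) dθ = (-15/pi**2) - (21/pi**2) = -36/pi**2.
Hence a_3 = (1/3)·(-36/pi**2) = -12/pi**2.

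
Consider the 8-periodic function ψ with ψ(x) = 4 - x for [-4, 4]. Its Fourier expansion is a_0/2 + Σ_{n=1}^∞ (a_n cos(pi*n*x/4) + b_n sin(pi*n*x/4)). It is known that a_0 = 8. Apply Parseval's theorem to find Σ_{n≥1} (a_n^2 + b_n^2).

Parseval: a_0^2/2 + Σ_{n≥1} (a_n^2+b_n^2) = 1/4 ∫_{-4}^{4} ψ(x)^2 dx = 128/3.
Subtract a_0^2/2 = 32: Σ (a_n^2+b_n^2) = 32/3.

32/3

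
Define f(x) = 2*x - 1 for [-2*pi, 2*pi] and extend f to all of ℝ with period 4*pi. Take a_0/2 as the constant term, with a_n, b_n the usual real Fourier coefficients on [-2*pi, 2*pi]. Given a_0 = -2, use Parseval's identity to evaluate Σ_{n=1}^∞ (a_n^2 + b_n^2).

Parseval: a_0^2/2 + Σ_{n≥1} (a_n^2+b_n^2) = (1/(2*pi)) ∫_{-2*pi}^{2*pi} f(x)^2 dx = 2 + 32*pi**2/3.
Subtract a_0^2/2 = 2: Σ (a_n^2+b_n^2) = 32*pi**2/3.

32*pi**2/3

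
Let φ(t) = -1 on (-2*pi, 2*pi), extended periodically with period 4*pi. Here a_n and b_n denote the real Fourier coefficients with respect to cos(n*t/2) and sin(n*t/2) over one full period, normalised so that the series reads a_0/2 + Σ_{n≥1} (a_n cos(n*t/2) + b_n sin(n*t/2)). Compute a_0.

a_0 = (1/(2*pi)) ∫_{-2*pi}^{2*pi} φ(t) dt = (1/(2*pi)) · (-4*pi) = -2.

-2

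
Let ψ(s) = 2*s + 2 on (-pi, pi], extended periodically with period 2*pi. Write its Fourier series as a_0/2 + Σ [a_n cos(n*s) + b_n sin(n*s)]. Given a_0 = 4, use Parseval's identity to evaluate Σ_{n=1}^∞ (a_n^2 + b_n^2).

8*pi**2/3

Parseval: a_0^2/2 + Σ_{n≥1} (a_n^2+b_n^2) = 1/pi ∫_{-pi}^{pi} ψ(s)^2 ds = 8 + 8*pi**2/3.
Subtract a_0^2/2 = 8: Σ (a_n^2+b_n^2) = 8*pi**2/3.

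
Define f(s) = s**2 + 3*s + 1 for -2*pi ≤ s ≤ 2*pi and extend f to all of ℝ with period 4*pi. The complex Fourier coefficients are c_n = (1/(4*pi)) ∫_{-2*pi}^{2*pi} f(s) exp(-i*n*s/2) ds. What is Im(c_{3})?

Since f is real-valued, Im(c_{3}) = -(1/(4*pi)) ∫_{-2*pi}^{2*pi} f(s) sin(3*s/2) ds = -b_{3}/2.
Integrating by parts twice (tabular method), an antiderivative of (s**2 + 3*s + 1) sin(3*s/2) is -2*s**2*cos(3*s/2)/3 + 8*s*sin(3*s/2)/9 - 2*s*cos(3*s/2) + 4*sin(3*s/2)/3 - 2*cos(3*s/2)/27; evaluating from -2*pi to 2*pi: ∫_{-2*pi}^{2*pi} (s**2 + 3*s + 1) sin(3*s/2) ds = (2/27 + 4*pi + 8*pi**2/3) - (-4*pi + 2/27 + 8*pi**2/3) = 8*pi.
Hence Im(c_{3}) = (-1/(4*pi))·(8*pi) = -2.

-2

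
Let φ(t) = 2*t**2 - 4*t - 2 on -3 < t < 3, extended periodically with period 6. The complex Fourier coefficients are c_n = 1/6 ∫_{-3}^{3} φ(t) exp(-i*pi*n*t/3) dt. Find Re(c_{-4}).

9/(4*pi**2)

Since φ is real-valued, Re(c_{-4}) = 1/6 ∫_{-3}^{3} φ(t) cos(-4*pi*t/3) dt = a_{4}/2.
Integrating by parts twice (tabular method), an antiderivative of (2*t**2 - 4*t - 2) cos(-4*pi*t/3) is 3*t**2*sin(4*pi*t/3)/(2*pi) - 3*t*sin(4*pi*t/3)/pi + 9*t*cos(4*pi*t/3)/(4*pi**2) - 3*sin(4*pi*t/3)/(2*pi) - 27*sin(4*pi*t/3)/(16*pi**3) - 9*cos(4*pi*t/3)/(4*pi**2); evaluating from -3 to 3: ∫_{-3}^{3} (2*t**2 - 4*t - 2) cos(-4*pi*t/3) dt = (9/(2*pi**2)) - (-9/pi**2) = 27/(2*pi**2).
Hence Re(c_{-4}) = (1/6)·(27/(2*pi**2)) = 9/(4*pi**2).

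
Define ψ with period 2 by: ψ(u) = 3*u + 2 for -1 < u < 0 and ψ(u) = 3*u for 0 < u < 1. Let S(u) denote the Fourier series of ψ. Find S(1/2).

3/2

ψ is continuous at u = 1/2 with value 3/2, so the series converges to 3/2 there.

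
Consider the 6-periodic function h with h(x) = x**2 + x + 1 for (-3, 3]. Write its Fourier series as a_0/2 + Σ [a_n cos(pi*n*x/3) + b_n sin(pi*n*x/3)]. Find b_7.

6/(7*pi)

b_7 = 1/3 ∫_{-3}^{3} h(x) sin(7*pi*x/3) dx.
Integrating by parts twice (tabular method), an antiderivative of (x**2 + x + 1) sin(7*pi*x/3) is -3*x**2*cos(7*pi*x/3)/(7*pi) + 18*x*sin(7*pi*x/3)/(49*pi**2) - 3*x*cos(7*pi*x/3)/(7*pi) + 9*sin(7*pi*x/3)/(49*pi**2) - 3*cos(7*pi*x/3)/(7*pi) + 54*cos(7*pi*x/3)/(343*pi**3); evaluating from -3 to 3: ∫_{-3}^{3} (x**2 + x + 1) sin(7*pi*x/3) dx = (3*(-18 + 637*pi**2)/(343*pi**3)) - (-54/(343*pi**3) + 3/pi) = 18/(7*pi).
Hence b_7 = (1/3)·(18/(7*pi)) = 6/(7*pi).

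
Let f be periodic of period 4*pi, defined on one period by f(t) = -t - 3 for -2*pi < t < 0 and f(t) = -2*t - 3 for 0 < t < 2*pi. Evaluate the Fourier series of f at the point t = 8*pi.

-3

t = 8*pi differs from t = 0 by 2 full period(s), and the series is 4*pi-periodic.
f is continuous at t = 0 with value -3, so the series converges to -3 there.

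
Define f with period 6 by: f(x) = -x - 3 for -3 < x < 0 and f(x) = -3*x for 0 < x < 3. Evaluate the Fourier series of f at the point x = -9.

x = -9 differs from x = 3 by -2 full period(s), and the series is 6-periodic.
At x = 3 the one-sided limits are f(3^-) = -9 and f(3^+) = 0.
By Dirichlet's theorem the series converges to their average, [(-9) + (0)]/2 = -9/2.

-9/2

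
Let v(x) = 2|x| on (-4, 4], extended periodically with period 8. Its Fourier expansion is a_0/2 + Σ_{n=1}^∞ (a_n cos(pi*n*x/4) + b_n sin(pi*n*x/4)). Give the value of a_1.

a_1 = 1/4 ∫_{-4}^{4} v(x) cos(pi*x/4) dx.
v is even and cos(pi*x/4) is even, so the integrand is even and a_1 = 1/2 ∫_0^{4} v(x) cos(pi*x/4) dx.
Integrating by parts (boundary term plus one more integral), an antiderivative of (2*x) cos(pi*x/4) is 8*x*sin(pi*x/4)/pi + 32*cos(pi*x/4)/pi**2; evaluating from 0 to 4: ∫_{0}^{4} (2*x) cos(pi*x/4) dx = (-32/pi**2) - (32/pi**2) = -64/pi**2.
Hence a_1 = (1/2)·(-64/pi**2) = -32/pi**2.

-32/pi**2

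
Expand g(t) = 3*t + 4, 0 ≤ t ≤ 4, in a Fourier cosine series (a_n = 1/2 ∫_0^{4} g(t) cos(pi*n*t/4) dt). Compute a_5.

a_5 = 1/2 ∫_0^{4} (3*t + 4) cos(5*pi*t/4) dt.
Integrating by parts (boundary term plus one more integral), an antiderivative of (3*t + 4) cos(5*pi*t/4) is 12*t*sin(5*pi*t/4)/(5*pi) + 16*sin(5*pi*t/4)/(5*pi) + 48*cos(5*pi*t/4)/(25*pi**2); evaluating from 0 to 4: ∫_{0}^{4} (3*t + 4) cos(5*pi*t/4) dt = (-48/(25*pi**2)) - (48/(25*pi**2)) = -96/(25*pi**2).
Hence a_5 = (1/2)·(-96/(25*pi**2)) = -48/(25*pi**2).

-48/(25*pi**2)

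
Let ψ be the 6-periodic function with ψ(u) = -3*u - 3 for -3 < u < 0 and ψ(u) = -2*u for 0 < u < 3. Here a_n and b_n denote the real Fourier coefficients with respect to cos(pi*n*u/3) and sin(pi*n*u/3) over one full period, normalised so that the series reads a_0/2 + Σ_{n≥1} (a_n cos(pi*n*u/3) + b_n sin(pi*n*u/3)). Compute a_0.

-3/2

a_0 = 1/3 ∫_{-3}^{3} ψ(u) du = 1/3 · (-9/2) = -3/2.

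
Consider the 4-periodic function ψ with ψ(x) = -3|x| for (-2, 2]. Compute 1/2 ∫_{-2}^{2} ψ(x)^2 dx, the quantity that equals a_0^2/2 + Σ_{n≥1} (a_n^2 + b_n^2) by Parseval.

1/2 ∫_{-2}^{2} ψ(x)^2 dx = 1/2 · (48) = 24.

24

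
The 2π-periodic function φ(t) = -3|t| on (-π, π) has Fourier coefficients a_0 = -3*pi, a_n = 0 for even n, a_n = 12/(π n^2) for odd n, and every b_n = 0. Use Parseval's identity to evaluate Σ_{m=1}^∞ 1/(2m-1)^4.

Parseval: a_0^2/2 + Σ a_n^2 = (1/π) ∫_{-π}^{π} φ(t)^2 dt = 6*pi**2.
Subtract a_0^2/2 = 9*pi**2/2: Σ a_n^2 = 3*pi**2/2.
Only odd n contribute, with a_n^2 = 144/(π^2 n^4), so Σ_{m≥1} 1/(2m-1)^4 = π^2·(3*pi**2/2)/144 = pi**4/96.

pi**4/96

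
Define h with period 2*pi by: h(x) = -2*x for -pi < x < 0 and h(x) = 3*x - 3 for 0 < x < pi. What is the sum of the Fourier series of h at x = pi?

x = pi differs from x = -pi by 1 full period(s), and the series is 2*pi-periodic.
At x = -pi the one-sided limits are h(-pi^-) = -3 + 3*pi and h(-pi^+) = 2*pi.
By Dirichlet's theorem the series converges to their average, [(-3 + 3*pi) + (2*pi)]/2 = -3/2 + 5*pi/2.

-3/2 + 5*pi/2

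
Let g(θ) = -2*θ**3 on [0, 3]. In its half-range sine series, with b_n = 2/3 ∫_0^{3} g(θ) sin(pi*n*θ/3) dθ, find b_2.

-81/pi**3 + 54/pi

b_2 = 2/3 ∫_0^{3} (-2*θ**3) sin(2*pi*θ/3) dθ.
Integrating by parts three times (tabular method), an antiderivative of (-2*θ**3) sin(2*pi*θ/3) is 3*θ**3*cos(2*pi*θ/3)/pi - 27*θ**2*sin(2*pi*θ/3)/(2*pi**2) - 81*θ*cos(2*pi*θ/3)/(2*pi**3) + 243*sin(2*pi*θ/3)/(4*pi**4); evaluating from 0 to 3: ∫_{0}^{3} (-2*θ**3) sin(2*pi*θ/3) dθ = (-243/(2*pi**3) + 81/pi) - (0) = -243/(2*pi**3) + 81/pi.
Hence b_2 = (2/3)·(-243/(2*pi**3) + 81/pi) = -81/pi**3 + 54/pi.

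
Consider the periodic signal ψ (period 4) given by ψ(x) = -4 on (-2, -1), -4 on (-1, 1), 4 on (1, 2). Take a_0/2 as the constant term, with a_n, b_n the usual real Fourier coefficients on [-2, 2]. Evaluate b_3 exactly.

8/(3*pi)

b_3 = 1/2 ∫_{-2}^{2} ψ(x) sin(3*pi*x/2) dx.
Split the integral at the breakpoints.
Directly, an antiderivative of (-4) sin(3*pi*x/2) is 8*cos(3*pi*x/2)/(3*pi); evaluating from -2 to -1: ∫_{-2}^{-1} (-4) sin(3*pi*x/2) dx = (0) - (-8/(3*pi)) = 8/(3*pi).
Directly, an antiderivative of (-4) sin(3*pi*x/2) is 8*cos(3*pi*x/2)/(3*pi); evaluating from -1 to 1: ∫_{-1}^{1} (-4) sin(3*pi*x/2) dx = (0) - (0) = 0.
Directly, an antiderivative of (4) sin(3*pi*x/2) is -8*cos(3*pi*x/2)/(3*pi); evaluating from 1 to 2: ∫_{1}^{2} (4) sin(3*pi*x/2) dx = (8/(3*pi)) - (0) = 8/(3*pi).
Summing the pieces and multiplying by (1/2) gives b_3 = 8/(3*pi).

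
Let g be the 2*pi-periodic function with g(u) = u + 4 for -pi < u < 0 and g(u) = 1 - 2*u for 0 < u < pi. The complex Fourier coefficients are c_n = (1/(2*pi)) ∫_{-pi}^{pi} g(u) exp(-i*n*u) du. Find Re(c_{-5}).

Since g is real-valued, Re(c_{-5}) = (1/(2*pi)) ∫_{-pi}^{pi} g(u) cos(-5*u) du = a_{5}/2.
Split the integral at the breakpoints.
Integrating by parts (boundary term plus one more integral), an antiderivative of (u + 4) cos(-5*u) is u*sin(5*u)/5 + 4*sin(5*u)/5 + cos(5*u)/25; evaluating from -pi to 0: ∫_{-pi}^{0} (u + 4) cos(-5*u) du = (1/25) - (-1/25) = 2/25.
Integrating by parts (boundary term plus one more integral), an antiderivative of (1 - 2*u) cos(-5*u) is -2*u*sin(5*u)/5 + sin(5*u)/5 - 2*cos(5*u)/25; evaluating from 0 to pi: ∫_{0}^{pi} (1 - 2*u) cos(-5*u) du = (2/25) - (-2/25) = 4/25.
So ∫_{-pi}^{pi} g(u) cos(-5*u) du = 6/25.
Hence Re(c_{-5}) = (1/(2*pi))·(6/25) = 3/(25*pi).

3/(25*pi)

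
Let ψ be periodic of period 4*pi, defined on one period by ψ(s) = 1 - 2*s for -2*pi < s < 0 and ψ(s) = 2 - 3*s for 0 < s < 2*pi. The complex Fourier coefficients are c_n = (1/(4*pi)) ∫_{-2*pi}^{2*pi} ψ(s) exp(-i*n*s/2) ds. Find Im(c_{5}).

(-1/5 + pi)/pi

Since ψ is real-valued, Im(c_{5}) = -(1/(4*pi)) ∫_{-2*pi}^{2*pi} ψ(s) sin(5*s/2) ds = -b_{5}/2.
Split the integral at the breakpoints.
Integrating by parts (boundary term plus one more integral), an antiderivative of (1 - 2*s) sin(5*s/2) is 4*s*cos(5*s/2)/5 - 8*sin(5*s/2)/25 - 2*cos(5*s/2)/5; evaluating from -2*pi to 0: ∫_{-2*pi}^{0} (1 - 2*s) sin(5*s/2) ds = (-2/5) - (2/5 + 8*pi/5) = -8*pi/5 - 4/5.
Integrating by parts (boundary term plus one more integral), an antiderivative of (2 - 3*s) sin(5*s/2) is 6*s*cos(5*s/2)/5 - 12*sin(5*s/2)/25 - 4*cos(5*s/2)/5; evaluating from 0 to 2*pi: ∫_{0}^{2*pi} (2 - 3*s) sin(5*s/2) ds = (4/5 - 12*pi/5) - (-4/5) = 8/5 - 12*pi/5.
So ∫_{-2*pi}^{2*pi} ψ(s) sin(5*s/2) ds = 4/5 - 4*pi.
Hence Im(c_{5}) = (-1/(4*pi))·(4/5 - 4*pi) = (-1/5 + pi)/pi.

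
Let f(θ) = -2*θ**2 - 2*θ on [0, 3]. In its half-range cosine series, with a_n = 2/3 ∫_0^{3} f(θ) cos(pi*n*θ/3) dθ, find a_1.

a_1 = 2/3 ∫_0^{3} (-2*θ**2 - 2*θ) cos(pi*θ/3) dθ.
Integrating by parts twice (tabular method), an antiderivative of (-2*θ**2 - 2*θ) cos(pi*θ/3) is -6*θ**2*sin(pi*θ/3)/pi - 6*θ*sin(pi*θ/3)/pi - 36*θ*cos(pi*θ/3)/pi**2 + 108*sin(pi*θ/3)/pi**3 - 18*cos(pi*θ/3)/pi**2; evaluating from 0 to 3: ∫_{0}^{3} (-2*θ**2 - 2*θ) cos(pi*θ/3) dθ = (126/pi**2) - (-18/pi**2) = 144/pi**2.
Hence a_1 = (2/3)·(144/pi**2) = 96/pi**2.

96/pi**2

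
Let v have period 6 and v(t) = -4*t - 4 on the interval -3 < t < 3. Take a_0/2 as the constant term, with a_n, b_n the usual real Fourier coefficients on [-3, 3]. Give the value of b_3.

-8/pi

b_3 = 1/3 ∫_{-3}^{3} v(t) sin(pi*t) dt.
Integrating by parts (boundary term plus one more integral), an antiderivative of (-4*t - 4) sin(pi*t) is 4*t*cos(pi*t)/pi - 4*sin(pi*t)/pi**2 + 4*cos(pi*t)/pi; evaluating from -3 to 3: ∫_{-3}^{3} (-4*t - 4) sin(pi*t) dt = (-16/pi) - (8/pi) = -24/pi.
Hence b_3 = (1/3)·(-24/pi) = -8/pi.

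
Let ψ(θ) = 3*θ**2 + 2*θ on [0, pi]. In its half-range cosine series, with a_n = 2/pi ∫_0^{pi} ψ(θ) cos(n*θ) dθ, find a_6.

a_6 = 2/pi ∫_0^{pi} (3*θ**2 + 2*θ) cos(6*θ) dθ.
Integrating by parts twice (tabular method), an antiderivative of (3*θ**2 + 2*θ) cos(6*θ) is θ**2*sin(6*θ)/2 + θ*sin(6*θ)/3 + θ*cos(6*θ)/6 - sin(6*θ)/36 + cos(6*θ)/18; evaluating from 0 to pi: ∫_{0}^{pi} (3*θ**2 + 2*θ) cos(6*θ) dθ = (1/18 + pi/6) - (1/18) = pi/6.
Hence a_6 = (2/pi)·(pi/6) = 1/3.

1/3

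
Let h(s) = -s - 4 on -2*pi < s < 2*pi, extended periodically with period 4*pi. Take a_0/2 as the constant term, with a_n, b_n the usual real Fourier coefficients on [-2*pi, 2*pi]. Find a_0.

-8

a_0 = (1/(2*pi)) ∫_{-2*pi}^{2*pi} h(s) ds = (1/(2*pi)) · (-16*pi) = -8.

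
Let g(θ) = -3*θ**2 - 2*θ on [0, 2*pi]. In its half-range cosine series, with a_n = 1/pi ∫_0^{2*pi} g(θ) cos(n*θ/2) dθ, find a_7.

16*(1 + 3*pi)/(49*pi)

a_7 = 1/pi ∫_0^{2*pi} (-3*θ**2 - 2*θ) cos(7*θ/2) dθ.
Integrating by parts twice (tabular method), an antiderivative of (-3*θ**2 - 2*θ) cos(7*θ/2) is -6*θ**2*sin(7*θ/2)/7 - 4*θ*sin(7*θ/2)/7 - 24*θ*cos(7*θ/2)/49 + 48*sin(7*θ/2)/343 - 8*cos(7*θ/2)/49; evaluating from 0 to 2*pi: ∫_{0}^{2*pi} (-3*θ**2 - 2*θ) cos(7*θ/2) dθ = (8/49 + 48*pi/49) - (-8/49) = 16/49 + 48*pi/49.
Hence a_7 = (1/pi)·(16/49 + 48*pi/49) = 16*(1 + 3*pi)/(49*pi).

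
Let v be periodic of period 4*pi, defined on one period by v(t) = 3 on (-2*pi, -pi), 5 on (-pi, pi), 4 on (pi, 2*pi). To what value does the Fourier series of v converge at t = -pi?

At t = -pi the one-sided limits are v(-pi^-) = 3 and v(-pi^+) = 5.
By Dirichlet's theorem the series converges to their average, [(3) + (5)]/2 = 4.

4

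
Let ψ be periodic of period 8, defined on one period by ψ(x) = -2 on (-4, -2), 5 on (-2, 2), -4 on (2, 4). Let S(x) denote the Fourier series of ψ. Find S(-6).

1/2

x = -6 differs from x = 2 by -1 full period(s), and the series is 8-periodic.
At x = 2 the one-sided limits are ψ(2^-) = 5 and ψ(2^+) = -4.
By Dirichlet's theorem the series converges to their average, [(5) + (-4)]/2 = 1/2.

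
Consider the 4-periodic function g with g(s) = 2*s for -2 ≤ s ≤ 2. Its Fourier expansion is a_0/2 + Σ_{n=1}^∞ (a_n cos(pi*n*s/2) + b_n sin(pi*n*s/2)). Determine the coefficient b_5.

8/(5*pi)

b_5 = 1/2 ∫_{-2}^{2} g(s) sin(5*pi*s/2) ds.
g is odd and sin(5*pi*s/2) is odd, so the integrand is even and b_5 = ∫_0^{2} g(s) sin(5*pi*s/2) ds.
Integrating by parts (boundary term plus one more integral), an antiderivative of (2*s) sin(5*pi*s/2) is -4*s*cos(5*pi*s/2)/(5*pi) + 8*sin(5*pi*s/2)/(25*pi**2); evaluating from 0 to 2: ∫_{0}^{2} (2*s) sin(5*pi*s/2) ds = (8/(5*pi)) - (0) = 8/(5*pi).
Hence b_5 = 8/(5*pi).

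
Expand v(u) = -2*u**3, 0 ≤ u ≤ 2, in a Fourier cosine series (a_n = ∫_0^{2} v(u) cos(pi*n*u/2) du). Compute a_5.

96*(-4 + 25*pi**2)/(625*pi**4)

a_5 = ∫_0^{2} (-2*u**3) cos(5*pi*u/2) du.
Integrating by parts three times (tabular method), an antiderivative of (-2*u**3) cos(5*pi*u/2) is -4*u**3*sin(5*pi*u/2)/(5*pi) - 24*u**2*cos(5*pi*u/2)/(25*pi**2) + 96*u*sin(5*pi*u/2)/(125*pi**3) + 192*cos(5*pi*u/2)/(625*pi**4); evaluating from 0 to 2: ∫_{0}^{2} (-2*u**3) cos(5*pi*u/2) du = (96*(-2 + 25*pi**2)/(625*pi**4)) - (192/(625*pi**4)) = 96*(-4 + 25*pi**2)/(625*pi**4).
Hence a_5 = 96*(-4 + 25*pi**2)/(625*pi**4).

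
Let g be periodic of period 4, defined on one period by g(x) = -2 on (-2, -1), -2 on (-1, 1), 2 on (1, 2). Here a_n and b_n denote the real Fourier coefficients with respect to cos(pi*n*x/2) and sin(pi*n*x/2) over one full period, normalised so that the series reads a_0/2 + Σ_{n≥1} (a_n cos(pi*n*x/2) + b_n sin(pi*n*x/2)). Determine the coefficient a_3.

a_3 = 1/2 ∫_{-2}^{2} g(x) cos(3*pi*x/2) dx.
Split the integral at the breakpoints.
Directly, an antiderivative of (-2) cos(3*pi*x/2) is -4*sin(3*pi*x/2)/(3*pi); evaluating from -2 to -1: ∫_{-2}^{-1} (-2) cos(3*pi*x/2) dx = (-4/(3*pi)) - (0) = -4/(3*pi).
Directly, an antiderivative of (-2) cos(3*pi*x/2) is -4*sin(3*pi*x/2)/(3*pi); evaluating from -1 to 1: ∫_{-1}^{1} (-2) cos(3*pi*x/2) dx = (4/(3*pi)) - (-4/(3*pi)) = 8/(3*pi).
Directly, an antiderivative of (2) cos(3*pi*x/2) is 4*sin(3*pi*x/2)/(3*pi); evaluating from 1 to 2: ∫_{1}^{2} (2) cos(3*pi*x/2) dx = (0) - (-4/(3*pi)) = 4/(3*pi).
Summing the pieces and multiplying by (1/2) gives a_3 = 4/(3*pi).

4/(3*pi)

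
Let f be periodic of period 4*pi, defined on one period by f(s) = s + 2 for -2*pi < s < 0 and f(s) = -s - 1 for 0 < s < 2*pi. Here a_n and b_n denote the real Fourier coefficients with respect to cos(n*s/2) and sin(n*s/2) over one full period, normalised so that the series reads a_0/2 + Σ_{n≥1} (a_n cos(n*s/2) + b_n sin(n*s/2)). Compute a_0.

1 - 2*pi

a_0 = (1/(2*pi)) ∫_{-2*pi}^{2*pi} f(s) ds = (1/(2*pi)) · (2*pi*(1 - 2*pi)) = 1 - 2*pi.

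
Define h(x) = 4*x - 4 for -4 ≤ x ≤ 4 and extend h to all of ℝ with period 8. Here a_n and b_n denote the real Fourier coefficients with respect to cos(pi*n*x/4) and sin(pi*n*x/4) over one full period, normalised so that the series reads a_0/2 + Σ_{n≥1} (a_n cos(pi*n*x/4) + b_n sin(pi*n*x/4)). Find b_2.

-16/pi

b_2 = 1/4 ∫_{-4}^{4} h(x) sin(pi*x/2) dx.
Integrating by parts (boundary term plus one more integral), an antiderivative of (4*x - 4) sin(pi*x/2) is -8*x*cos(pi*x/2)/pi + 16*sin(pi*x/2)/pi**2 + 8*cos(pi*x/2)/pi; evaluating from -4 to 4: ∫_{-4}^{4} (4*x - 4) sin(pi*x/2) dx = (-24/pi) - (40/pi) = -64/pi.
Hence b_2 = (1/4)·(-64/pi) = -16/pi.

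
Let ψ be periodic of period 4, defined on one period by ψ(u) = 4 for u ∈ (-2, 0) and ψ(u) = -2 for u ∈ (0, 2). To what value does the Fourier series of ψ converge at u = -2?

At u = -2 the one-sided limits are ψ(-2^-) = -2 and ψ(-2^+) = 4.
By Dirichlet's theorem the series converges to their average, [(-2) + (4)]/2 = 1.

1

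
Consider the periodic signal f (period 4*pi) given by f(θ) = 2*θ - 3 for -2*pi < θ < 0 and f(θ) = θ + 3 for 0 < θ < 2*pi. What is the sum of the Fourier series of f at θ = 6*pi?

θ = 6*pi differs from θ = 2*pi by 1 full period(s), and the series is 4*pi-periodic.
At θ = 2*pi the one-sided limits are f(2*pi^-) = 3 + 2*pi and f(2*pi^+) = -4*pi - 3.
By Dirichlet's theorem the series converges to their average, [(3 + 2*pi) + (-4*pi - 3)]/2 = -pi.

-pi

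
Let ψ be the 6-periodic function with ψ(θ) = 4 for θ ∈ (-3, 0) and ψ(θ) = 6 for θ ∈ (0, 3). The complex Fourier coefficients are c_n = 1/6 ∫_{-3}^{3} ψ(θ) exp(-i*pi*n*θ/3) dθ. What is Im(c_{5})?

-2/(5*pi)

Since ψ is real-valued, Im(c_{5}) = -1/6 ∫_{-3}^{3} ψ(θ) sin(5*pi*θ/3) dθ = -b_{5}/2.
Split the integral at the breakpoints.
Directly, an antiderivative of (4) sin(5*pi*θ/3) is -12*cos(5*pi*θ/3)/(5*pi); evaluating from -3 to 0: ∫_{-3}^{0} (4) sin(5*pi*θ/3) dθ = (-12/(5*pi)) - (12/(5*pi)) = -24/(5*pi).
Directly, an antiderivative of (6) sin(5*pi*θ/3) is -18*cos(5*pi*θ/3)/(5*pi); evaluating from 0 to 3: ∫_{0}^{3} (6) sin(5*pi*θ/3) dθ = (18/(5*pi)) - (-18/(5*pi)) = 36/(5*pi).
So ∫_{-3}^{3} ψ(θ) sin(5*pi*θ/3) dθ = 12/(5*pi).
Hence Im(c_{5}) = (-1/6)·(12/(5*pi)) = -2/(5*pi).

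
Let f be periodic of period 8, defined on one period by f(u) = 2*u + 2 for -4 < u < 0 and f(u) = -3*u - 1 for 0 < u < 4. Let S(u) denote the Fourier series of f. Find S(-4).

u = -4 differs from u = 4 by -1 full period(s), and the series is 8-periodic.
At u = 4 the one-sided limits are f(4^-) = -13 and f(4^+) = -6.
By Dirichlet's theorem the series converges to their average, [(-13) + (-6)]/2 = -19/2.

-19/2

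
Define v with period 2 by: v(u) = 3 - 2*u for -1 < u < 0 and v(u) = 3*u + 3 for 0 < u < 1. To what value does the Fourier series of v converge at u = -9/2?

4

u = -9/2 differs from u = -1/2 by -2 full period(s), and the series is 2-periodic.
v is continuous at u = -1/2 with value 4, so the series converges to 4 there.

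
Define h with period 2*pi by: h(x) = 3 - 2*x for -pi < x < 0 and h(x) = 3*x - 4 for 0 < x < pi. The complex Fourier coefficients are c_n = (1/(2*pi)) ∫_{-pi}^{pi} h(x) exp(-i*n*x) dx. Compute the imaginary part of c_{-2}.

Since h is real-valued, Im(c_{-2}) = -(1/(2*pi)) ∫_{-pi}^{pi} h(x) sin(-2*x) dx = b_{2}/2.
Split the integral at the breakpoints.
Integrating by parts (boundary term plus one more integral), an antiderivative of (3 - 2*x) sin(-2*x) is -x*cos(2*x) + sin(2*x)/2 + 3*cos(2*x)/2; evaluating from -pi to 0: ∫_{-pi}^{0} (3 - 2*x) sin(-2*x) dx = (3/2) - (3/2 + pi) = -pi.
Integrating by parts (boundary term plus one more integral), an antiderivative of (3*x - 4) sin(-2*x) is 3*x*cos(2*x)/2 - 3*sin(2*x)/4 - 2*cos(2*x); evaluating from 0 to pi: ∫_{0}^{pi} (3*x - 4) sin(-2*x) dx = (-2 + 3*pi/2) - (-2) = 3*pi/2.
So ∫_{-pi}^{pi} h(x) sin(-2*x) dx = pi/2.
Hence Im(c_{-2}) = (-1/(2*pi))·(pi/2) = -1/4.

-1/4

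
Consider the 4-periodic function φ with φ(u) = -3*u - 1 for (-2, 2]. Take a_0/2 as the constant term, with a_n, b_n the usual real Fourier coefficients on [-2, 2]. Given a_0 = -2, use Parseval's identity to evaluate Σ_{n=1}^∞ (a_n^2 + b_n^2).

24

Parseval: a_0^2/2 + Σ_{n≥1} (a_n^2+b_n^2) = 1/2 ∫_{-2}^{2} φ(u)^2 du = 26.
Subtract a_0^2/2 = 2: Σ (a_n^2+b_n^2) = 24.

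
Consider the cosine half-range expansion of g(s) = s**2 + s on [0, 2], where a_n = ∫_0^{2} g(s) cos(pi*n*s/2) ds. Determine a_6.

a_6 = ∫_0^{2} (s**2 + s) cos(3*pi*s) ds.
Integrating by parts twice (tabular method), an antiderivative of (s**2 + s) cos(3*pi*s) is s**2*sin(3*pi*s)/(3*pi) + s*sin(3*pi*s)/(3*pi) + 2*s*cos(3*pi*s)/(9*pi**2) - 2*sin(3*pi*s)/(27*pi**3) + cos(3*pi*s)/(9*pi**2); evaluating from 0 to 2: ∫_{0}^{2} (s**2 + s) cos(3*pi*s) ds = (5/(9*pi**2)) - (1/(9*pi**2)) = 4/(9*pi**2).
Hence a_6 = 4/(9*pi**2).

4/(9*pi**2)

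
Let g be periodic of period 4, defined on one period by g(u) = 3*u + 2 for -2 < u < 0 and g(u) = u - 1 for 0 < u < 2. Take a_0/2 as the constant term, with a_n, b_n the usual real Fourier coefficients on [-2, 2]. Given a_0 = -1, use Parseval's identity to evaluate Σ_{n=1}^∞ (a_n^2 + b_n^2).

Parseval: a_0^2/2 + Σ_{n≥1} (a_n^2+b_n^2) = 1/2 ∫_{-2}^{2} g(u)^2 du = 13/3.
Subtract a_0^2/2 = 1/2: Σ (a_n^2+b_n^2) = 23/6.

23/6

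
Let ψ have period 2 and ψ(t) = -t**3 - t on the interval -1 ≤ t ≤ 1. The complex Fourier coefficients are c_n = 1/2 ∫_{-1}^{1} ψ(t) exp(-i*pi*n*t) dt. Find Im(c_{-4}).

Since ψ is real-valued, Im(c_{-4}) = -1/2 ∫_{-1}^{1} ψ(t) sin(-4*pi*t) dt = b_{4}/2.
ψ is odd and sin(-4*pi*t) is odd, so the integrand is even: ∫_{-1}^{1} ψ(t) sin(-4*pi*t) dt = 2∫_0^{1} ψ(t) sin(-4*pi*t) dt.
Integrating by parts three times (tabular method), an antiderivative of (-t**3 - t) sin(-4*pi*t) is -t**3*cos(4*pi*t)/(4*pi) + 3*t**2*sin(4*pi*t)/(16*pi**2) - t*cos(4*pi*t)/(4*pi) + 3*t*cos(4*pi*t)/(32*pi**3) - 3*sin(4*pi*t)/(128*pi**4) + sin(4*pi*t)/(16*pi**2); evaluating from 0 to 1: ∫_{0}^{1} (-t**3 - t) sin(-4*pi*t) dt = ((3 - 16*pi**2)/(32*pi**3)) - (0) = (3 - 16*pi**2)/(32*pi**3).
So ∫_{-1}^{1} ψ(t) sin(-4*pi*t) dt = (3/16 - pi**2)/pi**3.
Hence Im(c_{-4}) = (-1/2)·((3/16 - pi**2)/pi**3) = (-3 + 16*pi**2)/(32*pi**3).

(-3 + 16*pi**2)/(32*pi**3)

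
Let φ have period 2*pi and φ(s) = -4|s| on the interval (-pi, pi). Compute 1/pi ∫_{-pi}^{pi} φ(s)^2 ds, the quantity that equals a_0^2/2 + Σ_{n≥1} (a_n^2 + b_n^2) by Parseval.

1/pi ∫_{-pi}^{pi} φ(s)^2 ds = 1/pi · (32*pi**3/3) = 32*pi**2/3.

32*pi**2/3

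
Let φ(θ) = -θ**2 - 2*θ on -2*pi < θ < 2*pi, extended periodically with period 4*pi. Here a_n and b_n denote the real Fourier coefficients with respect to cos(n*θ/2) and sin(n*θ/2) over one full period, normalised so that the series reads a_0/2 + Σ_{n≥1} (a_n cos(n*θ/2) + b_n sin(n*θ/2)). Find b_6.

b_6 = (1/(2*pi)) ∫_{-2*pi}^{2*pi} φ(θ) sin(3*θ) dθ.
Integrating by parts twice (tabular method), an antiderivative of (-θ**2 - 2*θ) sin(3*θ) is θ**2*cos(3*θ)/3 - 2*θ*sin(3*θ)/9 + 2*θ*cos(3*θ)/3 - 2*sin(3*θ)/9 - 2*cos(3*θ)/27; evaluating from -2*pi to 2*pi: ∫_{-2*pi}^{2*pi} (-θ**2 - 2*θ) sin(3*θ) dθ = (-2/27 + 4*pi/3 + 4*pi**2/3) - (-4*pi/3 - 2/27 + 4*pi**2/3) = 8*pi/3.
Hence b_6 = (1/(2*pi))·(8*pi/3) = 4/3.

4/3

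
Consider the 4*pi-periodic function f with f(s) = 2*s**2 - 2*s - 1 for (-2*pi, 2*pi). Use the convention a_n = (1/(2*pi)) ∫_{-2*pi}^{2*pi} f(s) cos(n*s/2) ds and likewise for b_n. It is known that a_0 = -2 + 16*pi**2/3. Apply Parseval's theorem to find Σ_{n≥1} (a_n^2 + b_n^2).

Parseval: a_0^2/2 + Σ_{n≥1} (a_n^2+b_n^2) = (1/(2*pi)) ∫_{-2*pi}^{2*pi} f(s)^2 ds = 2 + 128*pi**4/5.
Subtract a_0^2/2 = 2*(3 - 8*pi**2)**2/9: Σ (a_n^2+b_n^2) = 32*pi**2*(15 + 16*pi**2)/45.

32*pi**2*(15 + 16*pi**2)/45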